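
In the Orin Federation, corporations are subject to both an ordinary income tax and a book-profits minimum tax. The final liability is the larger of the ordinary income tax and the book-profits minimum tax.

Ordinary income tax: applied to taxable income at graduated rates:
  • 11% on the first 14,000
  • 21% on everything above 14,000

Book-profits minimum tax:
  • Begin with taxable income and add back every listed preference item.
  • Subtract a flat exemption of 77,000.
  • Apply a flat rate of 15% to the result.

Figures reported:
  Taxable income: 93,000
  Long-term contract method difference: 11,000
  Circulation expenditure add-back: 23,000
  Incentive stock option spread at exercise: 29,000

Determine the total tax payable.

18,130

Ordinary income tax:
  14,000 × 11% = 1,540
  79,000 × 21% = 16,590
  → 18,130

Book-profits minimum tax:
  Adjusted income: 93,000 + 11,000 + 23,000 + 29,000 = 156,000
  Less exemption 77,000 → base 79,000
  79,000 × 15% = 11,850

18,130 > 11,850, so the ordinary income tax governs.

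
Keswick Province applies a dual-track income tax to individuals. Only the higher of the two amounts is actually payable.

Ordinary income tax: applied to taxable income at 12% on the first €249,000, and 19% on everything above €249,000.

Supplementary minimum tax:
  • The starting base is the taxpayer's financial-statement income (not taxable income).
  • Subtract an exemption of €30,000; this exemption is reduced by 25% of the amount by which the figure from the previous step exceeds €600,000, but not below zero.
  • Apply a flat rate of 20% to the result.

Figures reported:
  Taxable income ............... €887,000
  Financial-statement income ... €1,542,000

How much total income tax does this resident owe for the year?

€308,400

Supplementary minimum tax:
  Base (financial-statement income): €1,542,000
  Exemption: 25% × (€1,542,000 − €600,000) = €235,500 ≥ €30,000, so the exemption is fully phased out
  Base: €1,542,000 − €0 = €1,542,000
  €1,542,000 × 20% = €308,400

Ordinary income tax:
  €249,000 × 12% = €29,880
  €638,000 × 19% = €121,220
  → €151,100

€308,400 > €151,100, so the supplementary minimum tax is the binding amount.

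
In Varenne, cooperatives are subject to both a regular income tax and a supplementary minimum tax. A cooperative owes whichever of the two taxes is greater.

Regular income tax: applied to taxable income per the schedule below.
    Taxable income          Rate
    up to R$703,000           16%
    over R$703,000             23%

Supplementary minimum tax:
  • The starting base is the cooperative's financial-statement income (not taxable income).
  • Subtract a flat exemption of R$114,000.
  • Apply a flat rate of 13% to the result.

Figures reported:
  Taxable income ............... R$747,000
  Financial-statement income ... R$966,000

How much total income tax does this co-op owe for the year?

R$122,600

Supplementary minimum tax:
  Base (financial-statement income): R$966,000
  Less exemption R$114,000 → base R$852,000
  R$852,000 × 13% = R$110,760

Regular income tax:
  R$703,000 × 16% = R$112,480
  R$44,000 × 23% = R$10,120
  → R$122,600

R$122,600 > R$110,760, so the regular income tax governs.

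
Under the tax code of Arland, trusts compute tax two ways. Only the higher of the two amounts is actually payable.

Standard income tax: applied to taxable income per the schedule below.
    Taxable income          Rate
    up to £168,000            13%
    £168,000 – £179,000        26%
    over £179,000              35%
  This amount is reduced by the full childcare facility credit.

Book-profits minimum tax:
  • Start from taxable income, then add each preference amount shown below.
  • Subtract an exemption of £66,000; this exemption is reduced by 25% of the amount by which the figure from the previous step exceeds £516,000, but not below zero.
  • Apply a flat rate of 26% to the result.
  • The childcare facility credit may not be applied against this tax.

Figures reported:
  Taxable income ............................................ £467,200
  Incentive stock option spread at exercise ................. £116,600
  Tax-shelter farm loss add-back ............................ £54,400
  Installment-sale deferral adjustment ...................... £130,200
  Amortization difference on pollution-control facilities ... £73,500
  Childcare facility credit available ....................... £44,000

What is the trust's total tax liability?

£218,894

Book-profits minimum tax:
  Adjusted income: £467,200 + £116,600 + £54,400 + £130,200 + £73,500 = £841,900
  Exemption: 25% × (£841,900 − £516,000) = £81,475 ≥ £66,000, so the exemption is fully phased out
  Base: £841,900 − £0 = £841,900
  £841,900 × 26% = £218,894

Standard income tax:
  £168,000 × 13% = £21,840
  £11,000 × 26% = £2,860
  £288,200 × 35% = £100,870
  → £125,570
  Less childcare facility credit £44,000 → £81,570

£218,894 > £81,570, so the book-profits minimum tax is the binding amount.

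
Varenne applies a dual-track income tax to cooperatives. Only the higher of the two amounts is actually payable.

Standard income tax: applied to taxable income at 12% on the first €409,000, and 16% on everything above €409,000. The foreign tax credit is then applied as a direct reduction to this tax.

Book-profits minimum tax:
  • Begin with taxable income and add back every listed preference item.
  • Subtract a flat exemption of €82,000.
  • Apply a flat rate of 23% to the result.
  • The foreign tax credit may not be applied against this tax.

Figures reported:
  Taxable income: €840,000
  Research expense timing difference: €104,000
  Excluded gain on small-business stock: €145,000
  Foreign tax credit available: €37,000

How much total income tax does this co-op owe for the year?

Book-profits minimum tax:
  Adjusted income: €840,000 + €104,000 + €145,000 = €1,089,000
  Less exemption €82,000 → base €1,007,000
  €1,007,000 × 23% = €231,610

Standard income tax:
  €409,000 × 12% = €49,080
  €431,000 × 16% = €68,960
  → €118,040
  Less foreign tax credit €37,000 → €81,040

€231,610 > €81,040, so the book-profits minimum tax is the binding amount.

€231,610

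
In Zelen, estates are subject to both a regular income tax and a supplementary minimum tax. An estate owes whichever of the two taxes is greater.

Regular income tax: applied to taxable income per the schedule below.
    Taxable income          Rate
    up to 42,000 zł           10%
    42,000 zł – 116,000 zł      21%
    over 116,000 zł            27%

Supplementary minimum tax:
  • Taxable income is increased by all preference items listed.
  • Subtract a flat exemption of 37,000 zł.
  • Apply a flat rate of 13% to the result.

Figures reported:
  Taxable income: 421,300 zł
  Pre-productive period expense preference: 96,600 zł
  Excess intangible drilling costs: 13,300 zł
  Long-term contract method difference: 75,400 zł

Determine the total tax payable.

102,171 zł

Supplementary minimum tax:
  Adjusted income: 421,300 zł + 96,600 zł + 13,300 zł + 75,400 zł = 606,600 zł
  Less exemption 37,000 zł → base 569,600 zł
  569,600 zł × 13% = 74,048 zł

Regular income tax:
  42,000 zł × 10% = 4,200 zł
  74,000 zł × 21% = 15,540 zł
  305,300 zł × 27% = 82,431 zł
  → 102,171 zł

102,171 zł > 74,048 zł, so the regular income tax governs.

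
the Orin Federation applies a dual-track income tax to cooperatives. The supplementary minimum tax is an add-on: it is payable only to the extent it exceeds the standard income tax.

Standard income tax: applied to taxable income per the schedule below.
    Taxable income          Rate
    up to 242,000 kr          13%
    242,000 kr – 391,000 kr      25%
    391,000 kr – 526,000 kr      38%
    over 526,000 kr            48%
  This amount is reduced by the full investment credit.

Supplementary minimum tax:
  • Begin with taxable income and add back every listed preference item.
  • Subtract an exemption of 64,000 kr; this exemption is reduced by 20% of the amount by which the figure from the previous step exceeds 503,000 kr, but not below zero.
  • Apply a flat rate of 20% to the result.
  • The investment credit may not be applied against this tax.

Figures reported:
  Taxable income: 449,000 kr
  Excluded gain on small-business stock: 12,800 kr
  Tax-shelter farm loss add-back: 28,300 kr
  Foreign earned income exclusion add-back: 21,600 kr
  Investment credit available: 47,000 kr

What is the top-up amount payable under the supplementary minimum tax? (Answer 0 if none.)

46,138 kr

Supplementary minimum tax:
  Adjusted income: 449,000 kr + 12,800 kr + 28,300 kr + 21,600 kr = 511,700 kr
  Exemption: 64,000 kr − 20% × (511,700 kr − 503,000 kr) = 64,000 kr − 1,740 kr = 62,260 kr
  Base: 511,700 kr − 62,260 kr = 449,440 kr
  449,440 kr × 20% = 89,888 kr

Standard income tax:
  242,000 kr × 13% = 31,460 kr
  149,000 kr × 25% = 37,250 kr
  58,000 kr × 38% = 22,040 kr
  → 90,750 kr
  Less investment credit 47,000 kr → 43,750 kr

Excess of supplementary minimum tax over standard income tax: 89,888 kr − 43,750 kr = 46,138 kr.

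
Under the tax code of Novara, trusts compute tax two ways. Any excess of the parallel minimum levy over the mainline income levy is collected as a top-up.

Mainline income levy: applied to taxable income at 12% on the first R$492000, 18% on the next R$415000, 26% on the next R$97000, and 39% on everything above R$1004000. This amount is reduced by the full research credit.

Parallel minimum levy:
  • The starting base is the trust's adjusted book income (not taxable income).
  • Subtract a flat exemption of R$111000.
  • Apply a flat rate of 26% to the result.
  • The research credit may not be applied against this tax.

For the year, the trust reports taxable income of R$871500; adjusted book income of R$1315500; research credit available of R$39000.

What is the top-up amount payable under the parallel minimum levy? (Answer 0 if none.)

Mainline income levy:
  R$492000 × 12% = R$59040
  R$379500 × 18% = R$68310
  → R$127350
  Less research credit R$39000 → R$88350

Parallel minimum levy:
  Base (adjusted book income): R$1315500
  Less exemption R$111000 → base R$1204500
  R$1204500 × 26% = R$313170

Excess of parallel minimum levy over mainline income levy: R$313170 − R$88350 = R$224820.

R$224820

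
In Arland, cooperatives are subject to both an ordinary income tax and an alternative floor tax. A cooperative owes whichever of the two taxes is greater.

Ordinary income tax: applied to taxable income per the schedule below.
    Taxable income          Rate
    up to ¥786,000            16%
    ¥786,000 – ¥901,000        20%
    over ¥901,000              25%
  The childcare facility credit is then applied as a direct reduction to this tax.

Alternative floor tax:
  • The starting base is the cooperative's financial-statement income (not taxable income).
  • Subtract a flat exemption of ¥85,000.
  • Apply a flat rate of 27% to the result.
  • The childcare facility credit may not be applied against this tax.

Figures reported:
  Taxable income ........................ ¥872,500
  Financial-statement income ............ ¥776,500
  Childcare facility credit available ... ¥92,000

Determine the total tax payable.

¥186,705

Alternative floor tax:
  Base (financial-statement income): ¥776,500
  Less exemption ¥85,000 → base ¥691,500
  ¥691,500 × 27% = ¥186,705

Ordinary income tax:
  ¥786,000 × 16% = ¥125,760
  ¥86,500 × 20% = ¥17,300
  → ¥143,060
  Less childcare facility credit ¥92,000 → ¥51,060

¥186,705 > ¥51,060, so the alternative floor tax is the binding amount.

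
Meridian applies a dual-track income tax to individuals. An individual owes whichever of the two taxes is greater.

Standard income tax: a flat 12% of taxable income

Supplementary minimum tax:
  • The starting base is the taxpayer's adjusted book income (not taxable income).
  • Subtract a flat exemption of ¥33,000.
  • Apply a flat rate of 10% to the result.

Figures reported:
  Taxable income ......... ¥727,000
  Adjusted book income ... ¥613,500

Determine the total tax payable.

Standard income tax:
  ¥727,000 × 12% = ¥87,240

Supplementary minimum tax:
  Base (adjusted book income): ¥613,500
  Less exemption ¥33,000 → base ¥580,500
  ¥580,500 × 10% = ¥58,050

¥87,240 > ¥58,050, so the standard income tax governs.

¥87,240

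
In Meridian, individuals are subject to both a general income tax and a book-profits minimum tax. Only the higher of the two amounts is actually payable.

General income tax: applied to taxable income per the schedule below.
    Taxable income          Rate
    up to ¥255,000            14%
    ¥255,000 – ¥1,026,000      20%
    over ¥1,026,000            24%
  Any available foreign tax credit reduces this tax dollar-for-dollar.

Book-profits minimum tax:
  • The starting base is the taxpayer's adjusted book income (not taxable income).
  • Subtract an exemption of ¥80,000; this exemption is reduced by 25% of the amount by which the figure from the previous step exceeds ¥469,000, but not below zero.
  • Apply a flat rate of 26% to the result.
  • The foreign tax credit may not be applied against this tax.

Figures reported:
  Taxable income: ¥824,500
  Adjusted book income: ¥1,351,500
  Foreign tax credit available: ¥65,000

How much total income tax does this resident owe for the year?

¥351,390

Book-profits minimum tax:
  Base (adjusted book income): ¥1,351,500
  Exemption: 25% × (¥1,351,500 − ¥469,000) = ¥220,625 ≥ ¥80,000, so the exemption is fully phased out
  Base: ¥1,351,500 − ¥0 = ¥1,351,500
  ¥1,351,500 × 26% = ¥351,390

General income tax:
  ¥255,000 × 14% = ¥35,700
  ¥569,500 × 20% = ¥113,900
  → ¥149,600
  Less foreign tax credit ¥65,000 → ¥84,600

¥351,390 > ¥84,600, so the book-profits minimum tax is the binding amount.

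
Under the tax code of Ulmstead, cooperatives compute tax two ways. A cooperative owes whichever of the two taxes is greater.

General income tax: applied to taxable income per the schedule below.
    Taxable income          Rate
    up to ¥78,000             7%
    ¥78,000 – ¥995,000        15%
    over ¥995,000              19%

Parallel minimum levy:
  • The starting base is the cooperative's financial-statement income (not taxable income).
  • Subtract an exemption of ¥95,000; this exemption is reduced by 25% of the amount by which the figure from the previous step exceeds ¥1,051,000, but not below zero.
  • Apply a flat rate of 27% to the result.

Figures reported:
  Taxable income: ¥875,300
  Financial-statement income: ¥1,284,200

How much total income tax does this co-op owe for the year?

Parallel minimum levy:
  Base (financial-statement income): ¥1,284,200
  Exemption: ¥95,000 − 25% × (¥1,284,200 − ¥1,051,000) = ¥95,000 − ¥58,300 = ¥36,700
  Base: ¥1,284,200 − ¥36,700 = ¥1,247,500
  ¥1,247,500 × 27% = ¥336,825

General income tax:
  ¥78,000 × 7% = ¥5,460
  ¥797,300 × 15% = ¥119,595
  → ¥125,055

¥336,825 > ¥125,055, so the parallel minimum levy is the binding amount.

¥336,825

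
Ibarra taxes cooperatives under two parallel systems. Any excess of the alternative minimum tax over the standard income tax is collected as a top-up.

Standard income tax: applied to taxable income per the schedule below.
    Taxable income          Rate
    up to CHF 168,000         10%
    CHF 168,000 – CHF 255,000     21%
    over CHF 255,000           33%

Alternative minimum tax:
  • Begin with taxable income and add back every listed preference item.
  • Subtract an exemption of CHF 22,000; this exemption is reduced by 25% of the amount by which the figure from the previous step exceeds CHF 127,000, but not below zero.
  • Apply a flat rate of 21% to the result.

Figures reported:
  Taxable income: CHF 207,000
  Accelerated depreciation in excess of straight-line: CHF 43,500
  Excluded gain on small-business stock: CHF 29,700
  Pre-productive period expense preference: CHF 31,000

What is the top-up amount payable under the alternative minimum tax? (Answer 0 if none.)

Standard income tax:
  CHF 168,000 × 10% = CHF 16,800
  CHF 39,000 × 21% = CHF 8,190
  → CHF 24,990

Alternative minimum tax:
  Adjusted income: CHF 207,000 + CHF 43,500 + CHF 29,700 + CHF 31,000 = CHF 311,200
  Exemption: 25% × (CHF 311,200 − CHF 127,000) = CHF 46,050 ≥ CHF 22,000, so the exemption is fully phased out
  Base: CHF 311,200 − CHF 0 = CHF 311,200
  CHF 311,200 × 21% = CHF 65,352

Excess of alternative minimum tax over standard income tax: CHF 65,352 − CHF 24,990 = CHF 40,362.

CHF 40,362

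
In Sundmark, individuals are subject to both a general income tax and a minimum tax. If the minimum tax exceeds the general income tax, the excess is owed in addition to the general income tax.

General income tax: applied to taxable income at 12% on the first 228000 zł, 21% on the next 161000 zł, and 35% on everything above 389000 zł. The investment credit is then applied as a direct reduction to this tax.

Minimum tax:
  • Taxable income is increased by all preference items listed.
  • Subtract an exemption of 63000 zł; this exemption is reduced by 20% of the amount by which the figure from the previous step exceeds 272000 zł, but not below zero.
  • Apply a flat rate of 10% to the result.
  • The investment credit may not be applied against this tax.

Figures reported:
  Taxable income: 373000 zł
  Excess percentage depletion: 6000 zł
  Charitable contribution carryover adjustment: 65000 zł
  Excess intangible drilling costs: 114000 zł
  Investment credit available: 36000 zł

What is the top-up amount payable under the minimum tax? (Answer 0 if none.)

Minimum tax:
  Adjusted income: 373000 zł + 6000 zł + 65000 zł + 114000 zł = 558000 zł
  Exemption: 63000 zł − 20% × (558000 zł − 272000 zł) = 63000 zł − 57200 zł = 5800 zł
  Base: 558000 zł − 5800 zł = 552200 zł
  552200 zł × 10% = 55220 zł

General income tax:
  228000 zł × 12% = 27360 zł
  145000 zł × 21% = 30450 zł
  → 57810 zł
  Less investment credit 36000 zł → 21810 zł

Excess of minimum tax over general income tax: 55220 zł − 21810 zł = 33410 zł.

33410 zł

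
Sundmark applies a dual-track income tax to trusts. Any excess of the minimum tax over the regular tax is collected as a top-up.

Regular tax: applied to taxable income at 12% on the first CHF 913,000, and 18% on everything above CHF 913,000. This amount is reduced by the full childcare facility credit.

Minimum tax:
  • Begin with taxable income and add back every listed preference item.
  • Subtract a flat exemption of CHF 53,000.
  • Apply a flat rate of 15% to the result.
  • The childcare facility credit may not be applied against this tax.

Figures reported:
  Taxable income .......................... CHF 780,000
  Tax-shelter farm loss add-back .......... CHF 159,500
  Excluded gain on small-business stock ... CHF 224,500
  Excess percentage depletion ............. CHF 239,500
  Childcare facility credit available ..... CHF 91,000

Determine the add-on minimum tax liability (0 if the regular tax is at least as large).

CHF 199,975

Regular tax:
  CHF 780,000 × 12% = CHF 93,600
  Less childcare facility credit CHF 91,000 → CHF 2,600

Minimum tax:
  Adjusted income: CHF 780,000 + CHF 159,500 + CHF 224,500 + CHF 239,500 = CHF 1,403,500
  Less exemption CHF 53,000 → base CHF 1,350,500
  CHF 1,350,500 × 15% = CHF 202,575

Excess of minimum tax over regular tax: CHF 202,575 − CHF 2,600 = CHF 199,975.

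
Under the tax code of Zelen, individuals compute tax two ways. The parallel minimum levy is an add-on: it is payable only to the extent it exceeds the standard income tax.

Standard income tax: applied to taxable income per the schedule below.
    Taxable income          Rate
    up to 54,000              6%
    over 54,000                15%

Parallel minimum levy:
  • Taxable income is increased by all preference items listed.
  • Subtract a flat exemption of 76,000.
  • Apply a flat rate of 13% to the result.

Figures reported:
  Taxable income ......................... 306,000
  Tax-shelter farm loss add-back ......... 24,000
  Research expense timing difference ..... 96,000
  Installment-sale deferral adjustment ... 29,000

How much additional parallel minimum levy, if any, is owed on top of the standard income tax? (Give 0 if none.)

8,230

Standard income tax:
  54,000 × 6% = 3,240
  252,000 × 15% = 37,800
  → 41,040

Parallel minimum levy:
  Adjusted income: 306,000 + 24,000 + 96,000 + 29,000 = 455,000
  Less exemption 76,000 → base 379,000
  379,000 × 13% = 49,270

Excess of parallel minimum levy over standard income tax: 49,270 − 41,040 = 8,230.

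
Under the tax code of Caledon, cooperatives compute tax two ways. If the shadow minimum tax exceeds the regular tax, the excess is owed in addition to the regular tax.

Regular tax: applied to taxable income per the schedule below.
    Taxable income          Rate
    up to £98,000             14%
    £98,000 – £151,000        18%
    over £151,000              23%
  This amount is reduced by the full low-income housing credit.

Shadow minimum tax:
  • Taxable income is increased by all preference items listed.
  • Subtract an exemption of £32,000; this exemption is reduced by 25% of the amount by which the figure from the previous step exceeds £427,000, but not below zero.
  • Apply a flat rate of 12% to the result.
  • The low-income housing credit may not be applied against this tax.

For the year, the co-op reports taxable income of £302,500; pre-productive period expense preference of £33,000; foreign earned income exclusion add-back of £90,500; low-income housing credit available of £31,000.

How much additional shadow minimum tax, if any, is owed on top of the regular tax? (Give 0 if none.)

£20,175

Shadow minimum tax:
  Adjusted income: £302,500 + £33,000 + £90,500 = £426,000
  Exemption: £426,000 ≤ £427,000, so full £32,000 applies
  Base: £426,000 − £32,000 = £394,000
  £394,000 × 12% = £47,280

Regular tax:
  £98,000 × 14% = £13,720
  £53,000 × 18% = £9,540
  £151,500 × 23% = £34,845
  → £58,105
  Less low-income housing credit £31,000 → £27,105

Excess of shadow minimum tax over regular tax: £47,280 − £27,105 = £20,175.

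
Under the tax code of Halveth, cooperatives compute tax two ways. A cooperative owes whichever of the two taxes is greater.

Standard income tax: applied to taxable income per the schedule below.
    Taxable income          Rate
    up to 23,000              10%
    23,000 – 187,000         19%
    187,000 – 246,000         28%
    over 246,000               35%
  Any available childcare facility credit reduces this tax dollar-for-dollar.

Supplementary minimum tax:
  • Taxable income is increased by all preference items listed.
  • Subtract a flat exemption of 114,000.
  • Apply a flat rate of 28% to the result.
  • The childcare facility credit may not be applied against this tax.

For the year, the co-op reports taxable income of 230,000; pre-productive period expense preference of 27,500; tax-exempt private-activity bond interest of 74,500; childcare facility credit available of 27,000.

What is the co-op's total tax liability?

Standard income tax:
  23,000 × 10% = 2,300
  164,000 × 19% = 31,160
  43,000 × 28% = 12,040
  → 45,500
  Less childcare facility credit 27,000 → 18,500

Supplementary minimum tax:
  Adjusted income: 230,000 + 27,500 + 74,500 = 332,000
  Less exemption 114,000 → base 218,000
  218,000 × 28% = 61,040

61,040 > 18,500, so the supplementary minimum tax is the binding amount.

61,040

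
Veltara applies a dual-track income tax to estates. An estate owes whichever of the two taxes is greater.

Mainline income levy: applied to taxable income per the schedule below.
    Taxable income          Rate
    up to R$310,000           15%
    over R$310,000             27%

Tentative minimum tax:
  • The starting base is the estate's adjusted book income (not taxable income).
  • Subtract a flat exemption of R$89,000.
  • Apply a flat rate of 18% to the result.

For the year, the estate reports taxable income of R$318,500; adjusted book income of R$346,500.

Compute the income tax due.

Mainline income levy:
  R$310,000 × 15% = R$46,500
  R$8,500 × 27% = R$2,295
  → R$48,795

Tentative minimum tax:
  Base (adjusted book income): R$346,500
  Less exemption R$89,000 → base R$257,500
  R$257,500 × 18% = R$46,350

R$48,795 > R$46,350, so the mainline income levy governs.

R$48,795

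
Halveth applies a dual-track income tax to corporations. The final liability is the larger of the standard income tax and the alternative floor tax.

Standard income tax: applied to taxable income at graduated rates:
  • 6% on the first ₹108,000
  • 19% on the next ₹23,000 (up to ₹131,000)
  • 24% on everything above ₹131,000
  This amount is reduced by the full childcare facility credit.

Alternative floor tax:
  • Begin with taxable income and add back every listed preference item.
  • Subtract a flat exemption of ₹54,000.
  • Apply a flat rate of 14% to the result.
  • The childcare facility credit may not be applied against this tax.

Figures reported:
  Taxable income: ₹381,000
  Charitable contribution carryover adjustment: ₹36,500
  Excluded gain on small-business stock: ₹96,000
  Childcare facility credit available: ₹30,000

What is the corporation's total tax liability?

Standard income tax:
  ₹108,000 × 6% = ₹6,480
  ₹23,000 × 19% = ₹4,370
  ₹250,000 × 24% = ₹60,000
  → ₹70,850
  Less childcare facility credit ₹30,000 → ₹40,850

Alternative floor tax:
  Adjusted income: ₹381,000 + ₹36,500 + ₹96,000 = ₹513,500
  Less exemption ₹54,000 → base ₹459,500
  ₹459,500 × 14% = ₹64,330

₹64,330 > ₹40,850, so the alternative floor tax is the binding amount.

₹64,330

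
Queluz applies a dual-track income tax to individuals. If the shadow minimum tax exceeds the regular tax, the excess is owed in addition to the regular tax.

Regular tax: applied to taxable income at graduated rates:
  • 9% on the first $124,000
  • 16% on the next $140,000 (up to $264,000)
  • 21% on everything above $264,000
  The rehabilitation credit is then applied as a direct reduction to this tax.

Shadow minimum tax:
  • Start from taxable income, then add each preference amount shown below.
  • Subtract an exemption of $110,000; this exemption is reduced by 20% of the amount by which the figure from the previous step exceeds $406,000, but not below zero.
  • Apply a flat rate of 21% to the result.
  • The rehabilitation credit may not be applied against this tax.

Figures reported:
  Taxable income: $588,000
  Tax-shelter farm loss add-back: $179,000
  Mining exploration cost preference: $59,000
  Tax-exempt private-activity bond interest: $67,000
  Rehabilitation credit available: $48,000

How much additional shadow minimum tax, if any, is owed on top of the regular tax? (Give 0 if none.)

$131,284

Regular tax:
  $124,000 × 9% = $11,160
  $140,000 × 16% = $22,400
  $324,000 × 21% = $68,040
  → $101,600
  Less rehabilitation credit $48,000 → $53,600

Shadow minimum tax:
  Adjusted income: $588,000 + $179,000 + $59,000 + $67,000 = $893,000
  Exemption: $110,000 − 20% × ($893,000 − $406,000) = $110,000 − $97,400 = $12,600
  Base: $893,000 − $12,600 = $880,400
  $880,400 × 21% = $184,884

Excess of shadow minimum tax over regular tax: $184,884 − $53,600 = $131,284.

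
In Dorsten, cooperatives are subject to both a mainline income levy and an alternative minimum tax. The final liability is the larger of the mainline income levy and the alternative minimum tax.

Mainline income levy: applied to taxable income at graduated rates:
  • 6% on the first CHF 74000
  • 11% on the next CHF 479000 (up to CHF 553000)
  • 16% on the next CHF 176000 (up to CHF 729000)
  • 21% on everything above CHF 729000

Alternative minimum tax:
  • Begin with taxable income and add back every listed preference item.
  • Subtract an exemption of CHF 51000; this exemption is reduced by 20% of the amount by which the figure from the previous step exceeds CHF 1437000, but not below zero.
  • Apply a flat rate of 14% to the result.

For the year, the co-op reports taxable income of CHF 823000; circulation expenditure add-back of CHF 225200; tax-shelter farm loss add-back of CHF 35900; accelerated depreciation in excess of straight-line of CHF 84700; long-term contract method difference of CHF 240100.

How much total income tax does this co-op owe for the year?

CHF 190106

Mainline income levy:
  CHF 74000 × 6% = CHF 4440
  CHF 479000 × 11% = CHF 52690
  CHF 176000 × 16% = CHF 28160
  CHF 94000 × 21% = CHF 19740
  → CHF 105030

Alternative minimum tax:
  Adjusted income: CHF 823000 + CHF 225200 + CHF 35900 + CHF 84700 + CHF 240100 = CHF 1408900
  Exemption: CHF 1408900 ≤ CHF 1437000, so full CHF 51000 applies
  Base: CHF 1408900 − CHF 51000 = CHF 1357900
  CHF 1357900 × 14% = CHF 190106

CHF 190106 > CHF 105030, so the alternative minimum tax is the binding amount.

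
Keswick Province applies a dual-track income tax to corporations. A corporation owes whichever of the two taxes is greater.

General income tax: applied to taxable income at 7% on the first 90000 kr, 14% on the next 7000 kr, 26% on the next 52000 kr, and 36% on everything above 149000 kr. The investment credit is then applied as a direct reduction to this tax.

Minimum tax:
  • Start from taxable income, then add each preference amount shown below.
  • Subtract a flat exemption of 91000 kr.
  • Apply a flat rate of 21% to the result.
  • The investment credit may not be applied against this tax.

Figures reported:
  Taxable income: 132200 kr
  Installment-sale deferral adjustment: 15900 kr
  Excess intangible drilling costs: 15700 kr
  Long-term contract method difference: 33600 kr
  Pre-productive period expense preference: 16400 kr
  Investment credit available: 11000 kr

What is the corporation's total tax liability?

25788 kr

General income tax:
  90000 kr × 7% = 6300 kr
  7000 kr × 14% = 980 kr
  35200 kr × 26% = 9152 kr
  → 16432 kr
  Less investment credit 11000 kr → 5432 kr

Minimum tax:
  Adjusted income: 132200 kr + 15900 kr + 15700 kr + 33600 kr + 16400 kr = 213800 kr
  Less exemption 91000 kr → base 122800 kr
  122800 kr × 21% = 25788 kr

25788 kr > 5432 kr, so the minimum tax is the binding amount.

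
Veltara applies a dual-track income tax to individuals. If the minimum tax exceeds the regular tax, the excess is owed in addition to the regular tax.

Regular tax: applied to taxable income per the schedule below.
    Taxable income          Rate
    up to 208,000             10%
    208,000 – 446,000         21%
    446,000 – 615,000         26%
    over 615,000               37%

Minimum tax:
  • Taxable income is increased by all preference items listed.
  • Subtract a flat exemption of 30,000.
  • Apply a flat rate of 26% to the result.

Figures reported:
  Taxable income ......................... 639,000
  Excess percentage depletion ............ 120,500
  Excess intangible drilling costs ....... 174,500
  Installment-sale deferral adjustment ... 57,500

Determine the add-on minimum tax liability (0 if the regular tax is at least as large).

126,390

Minimum tax:
  Adjusted income: 639,000 + 120,500 + 174,500 + 57,500 = 991,500
  Less exemption 30,000 → base 961,500
  961,500 × 26% = 249,990

Regular tax:
  208,000 × 10% = 20,800
  238,000 × 21% = 49,980
  169,000 × 26% = 43,940
  24,000 × 37% = 8,880
  → 123,600

Excess of minimum tax over regular tax: 249,990 − 123,600 = 126,390.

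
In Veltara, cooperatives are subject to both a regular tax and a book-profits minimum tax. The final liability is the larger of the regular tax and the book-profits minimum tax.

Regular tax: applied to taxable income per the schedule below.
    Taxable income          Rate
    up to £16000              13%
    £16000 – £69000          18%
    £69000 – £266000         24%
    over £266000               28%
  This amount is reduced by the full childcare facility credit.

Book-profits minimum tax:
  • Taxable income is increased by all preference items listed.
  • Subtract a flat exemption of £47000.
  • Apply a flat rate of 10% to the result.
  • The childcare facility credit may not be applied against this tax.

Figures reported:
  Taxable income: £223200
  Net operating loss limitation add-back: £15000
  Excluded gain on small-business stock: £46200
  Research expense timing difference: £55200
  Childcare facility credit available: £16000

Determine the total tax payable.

Book-profits minimum tax:
  Adjusted income: £223200 + £15000 + £46200 + £55200 = £339600
  Less exemption £47000 → base £292600
  £292600 × 10% = £29260

Regular tax:
  £16000 × 13% = £2080
  £53000 × 18% = £9540
  £154200 × 24% = £37008
  → £48628
  Less childcare facility credit £16000 → £32628

£32628 > £29260, so the regular tax governs.

£32628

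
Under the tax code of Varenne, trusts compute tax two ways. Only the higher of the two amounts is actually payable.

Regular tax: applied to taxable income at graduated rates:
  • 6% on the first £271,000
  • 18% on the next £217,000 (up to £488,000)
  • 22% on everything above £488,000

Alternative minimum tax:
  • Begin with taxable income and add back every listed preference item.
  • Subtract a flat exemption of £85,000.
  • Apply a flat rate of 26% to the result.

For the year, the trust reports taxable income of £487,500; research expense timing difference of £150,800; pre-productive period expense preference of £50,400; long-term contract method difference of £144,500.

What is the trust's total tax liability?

£194,532

Regular tax:
  £271,000 × 6% = £16,260
  £216,500 × 18% = £38,970
  → £55,230

Alternative minimum tax:
  Adjusted income: £487,500 + £150,800 + £50,400 + £144,500 = £833,200
  Less exemption £85,000 → base £748,200
  £748,200 × 26% = £194,532

£194,532 > £55,230, so the alternative minimum tax is the binding amount.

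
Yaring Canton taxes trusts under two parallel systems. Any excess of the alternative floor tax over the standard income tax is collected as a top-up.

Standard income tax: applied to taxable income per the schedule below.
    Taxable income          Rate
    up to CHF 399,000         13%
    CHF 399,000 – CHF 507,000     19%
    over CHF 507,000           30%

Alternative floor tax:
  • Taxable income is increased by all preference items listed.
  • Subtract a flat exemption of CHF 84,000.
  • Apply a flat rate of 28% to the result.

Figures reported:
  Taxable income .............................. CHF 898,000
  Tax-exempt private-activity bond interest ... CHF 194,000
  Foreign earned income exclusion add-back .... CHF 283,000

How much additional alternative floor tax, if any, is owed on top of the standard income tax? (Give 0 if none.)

Alternative floor tax:
  Adjusted income: CHF 898,000 + CHF 194,000 + CHF 283,000 = CHF 1,375,000
  Less exemption CHF 84,000 → base CHF 1,291,000
  CHF 1,291,000 × 28% = CHF 361,480

Standard income tax:
  CHF 399,000 × 13% = CHF 51,870
  CHF 108,000 × 19% = CHF 20,520
  CHF 391,000 × 30% = CHF 117,300
  → CHF 189,690

Excess of alternative floor tax over standard income tax: CHF 361,480 − CHF 189,690 = CHF 171,790.

CHF 171,790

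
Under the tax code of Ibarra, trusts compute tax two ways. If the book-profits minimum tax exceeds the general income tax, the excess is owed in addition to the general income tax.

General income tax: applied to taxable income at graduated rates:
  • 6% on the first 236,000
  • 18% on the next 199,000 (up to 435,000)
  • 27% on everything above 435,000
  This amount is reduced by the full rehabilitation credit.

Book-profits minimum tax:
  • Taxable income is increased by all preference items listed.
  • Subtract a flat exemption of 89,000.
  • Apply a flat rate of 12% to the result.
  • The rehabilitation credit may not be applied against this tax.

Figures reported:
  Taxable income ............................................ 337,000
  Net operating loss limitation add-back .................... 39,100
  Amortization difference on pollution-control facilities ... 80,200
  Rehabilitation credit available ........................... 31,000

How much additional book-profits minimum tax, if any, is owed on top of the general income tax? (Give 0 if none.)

General income tax:
  236,000 × 6% = 14,160
  101,000 × 18% = 18,180
  → 32,340
  Less rehabilitation credit 31,000 → 1,340

Book-profits minimum tax:
  Adjusted income: 337,000 + 39,100 + 80,200 = 456,300
  Less exemption 89,000 → base 367,300
  367,300 × 12% = 44,076

Excess of book-profits minimum tax over general income tax: 44,076 − 1,340 = 42,736.

42,736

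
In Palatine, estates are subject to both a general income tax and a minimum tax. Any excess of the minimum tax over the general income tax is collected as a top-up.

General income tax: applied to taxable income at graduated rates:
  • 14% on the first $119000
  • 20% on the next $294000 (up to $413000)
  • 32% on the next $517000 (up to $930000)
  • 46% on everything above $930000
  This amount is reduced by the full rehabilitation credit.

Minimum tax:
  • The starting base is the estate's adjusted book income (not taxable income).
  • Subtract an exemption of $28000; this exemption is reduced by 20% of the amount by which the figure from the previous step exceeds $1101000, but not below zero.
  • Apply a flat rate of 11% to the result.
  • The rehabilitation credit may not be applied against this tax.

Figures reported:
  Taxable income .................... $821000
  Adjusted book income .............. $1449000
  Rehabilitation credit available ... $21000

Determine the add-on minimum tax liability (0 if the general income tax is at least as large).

$0

Minimum tax:
  Base (adjusted book income): $1449000
  Exemption: 20% × ($1449000 − $1101000) = $69600 ≥ $28000, so the exemption is fully phased out
  Base: $1449000 − $0 = $1449000
  $1449000 × 11% = $159390

General income tax:
  $119000 × 14% = $16660
  $294000 × 20% = $58800
  $408000 × 32% = $130560
  → $206020
  Less rehabilitation credit $21000 → $185020

$159390 ≤ $185020, so no add-on is due.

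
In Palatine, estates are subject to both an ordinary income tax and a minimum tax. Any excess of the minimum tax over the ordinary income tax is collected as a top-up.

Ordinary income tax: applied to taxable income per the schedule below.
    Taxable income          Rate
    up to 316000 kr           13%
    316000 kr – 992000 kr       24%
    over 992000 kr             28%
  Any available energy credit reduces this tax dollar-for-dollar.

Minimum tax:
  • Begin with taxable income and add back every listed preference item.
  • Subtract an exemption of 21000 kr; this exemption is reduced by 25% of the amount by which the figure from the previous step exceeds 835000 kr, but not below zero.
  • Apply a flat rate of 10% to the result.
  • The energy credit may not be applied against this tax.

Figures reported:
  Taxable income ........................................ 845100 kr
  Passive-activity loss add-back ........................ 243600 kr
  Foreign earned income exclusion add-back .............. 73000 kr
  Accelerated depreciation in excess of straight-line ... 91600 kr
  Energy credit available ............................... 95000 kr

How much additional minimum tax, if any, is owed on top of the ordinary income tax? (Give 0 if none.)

52266 kr

Ordinary income tax:
  316000 kr × 13% = 41080 kr
  529100 kr × 24% = 126984 kr
  → 168064 kr
  Less energy credit 95000 kr → 73064 kr

Minimum tax:
  Adjusted income: 845100 kr + 243600 kr + 73000 kr + 91600 kr = 1253300 kr
  Exemption: 25% × (1253300 kr − 835000 kr) = 104575 kr ≥ 21000 kr, so the exemption is fully phased out
  Base: 1253300 kr − 0 kr = 1253300 kr
  1253300 kr × 10% = 125330 kr

Excess of minimum tax over ordinary income tax: 125330 kr − 73064 kr = 52266 kr.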